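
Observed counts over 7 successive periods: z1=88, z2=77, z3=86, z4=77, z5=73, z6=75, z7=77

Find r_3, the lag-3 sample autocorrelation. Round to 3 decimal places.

-0.155

Mean z̄ = (88 + 77 + 86 + 77 + 73 + 75 + 77)/7 = 79.0000
Deviations from mean: 9.0000, -2.0000, 7.0000, -2.0000, -6.0000, -4.0000, -2.0000
Σ(z_t−z̄)(z_{t+3}−z̄) = (-18.0000) + (12.0000) + (-28.0000) + (4.0000) = -30.0000
Denominator Σ(z_t−z̄)² = 194.0000
r_3 = -30.0000 / 194.0000 = -0.155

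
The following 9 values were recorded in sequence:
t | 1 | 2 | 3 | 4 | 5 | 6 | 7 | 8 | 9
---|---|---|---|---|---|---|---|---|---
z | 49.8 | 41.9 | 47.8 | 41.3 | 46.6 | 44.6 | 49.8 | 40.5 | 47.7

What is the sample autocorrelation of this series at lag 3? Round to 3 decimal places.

-0.472

Mean z̄ = (49.8 + 41.9 + 47.8 + 41.3 + 46.6 + 44.6 + 49.8 + 40.5 + 47.7)/9 = 45.5556
Σ(z_t−z̄)(z_{t+3}−z̄) = (-18.0625) + (-3.8180) + (-2.1447) + (-18.0625) + (-5.2802) + (-2.0491) = -49.4170
Denominator Σ(z_t−z̄)² = 104.7022
r_3 = -49.4170 / 104.7022 = -0.472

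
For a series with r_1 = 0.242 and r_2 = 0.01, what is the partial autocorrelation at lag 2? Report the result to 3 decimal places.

φ_{22} = (r_2 − r_1²) / (1 − r_1²)
r_1² = (0.242)² = 0.058564
Numerator = 0.01 − 0.0586 = -0.0486; denominator = 1 − 0.0586 = 0.9414
φ_{22} = -0.0486 / 0.9414 = -0.052

-0.052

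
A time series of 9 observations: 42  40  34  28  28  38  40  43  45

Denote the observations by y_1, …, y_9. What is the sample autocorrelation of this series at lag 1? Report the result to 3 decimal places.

0.571

Mean ȳ = (42 + 40 + 34 + 28 + 28 + 38 + 40 + 43 + 45)/9 = 37.5556
Numerator Σ_{t=1}^{8}(y_t−ȳ)(y_{t+1}−ȳ) = 178.1358
Denominator Σ(y_t−ȳ)² = 312.2222
r_1 = 178.1358 / 312.2222 = 0.571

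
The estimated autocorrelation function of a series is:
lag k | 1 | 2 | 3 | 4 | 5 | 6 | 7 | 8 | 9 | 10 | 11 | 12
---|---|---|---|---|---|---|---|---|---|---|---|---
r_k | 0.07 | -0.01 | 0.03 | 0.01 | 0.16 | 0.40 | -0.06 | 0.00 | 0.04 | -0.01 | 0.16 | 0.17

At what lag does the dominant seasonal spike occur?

6

The largest autocorrelation is r_6 = 0.40, with a weaker echo at lag 12 (0.17); the remaining lags stay at or below 0.16.
The dominant spike at lag 6 indicates a seasonal period of 6.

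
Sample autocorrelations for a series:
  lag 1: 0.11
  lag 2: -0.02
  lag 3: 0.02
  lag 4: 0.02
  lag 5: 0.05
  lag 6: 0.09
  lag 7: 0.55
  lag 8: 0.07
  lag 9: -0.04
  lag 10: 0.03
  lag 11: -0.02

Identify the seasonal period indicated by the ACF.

The largest autocorrelation is r_7 = 0.55; the remaining lags stay at or below 0.11.
The dominant spike at lag 7 indicates a seasonal period of 7.

7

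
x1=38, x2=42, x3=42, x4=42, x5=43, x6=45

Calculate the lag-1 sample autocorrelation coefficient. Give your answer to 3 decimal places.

0.115

Mean x̄ = (38 + 42 + 42 + 42 + 43 + 45)/6 = 42.0000
Deviations from mean: -4.0000, 0.0000, 0.0000, 0.0000, 1.0000, 3.0000
Numerator Σ_{t=1}^{5}(x_t−x̄)(x_{t+1}−x̄) = 3.0000
Denominator Σ(x_t−x̄)² = 26.0000
r_1 = 3.0000 / 26.0000 = 0.115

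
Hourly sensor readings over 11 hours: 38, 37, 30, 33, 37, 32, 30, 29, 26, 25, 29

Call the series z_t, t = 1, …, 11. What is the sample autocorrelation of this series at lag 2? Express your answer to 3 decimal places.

0.101

Mean z̄ = (38 + 37 + 30 + 33 + 37 + 32 + 30 + 29 + 26 + 25 + 29)/11 = 31.4545
Numerator Σ_{t=1}^{9}(z_t−z̄)(z_{t+2}−z̄) = 19.5868
Denominator Σ(z_t−z̄)² = 194.7273
r_2 = 19.5868 / 194.7273 = 0.101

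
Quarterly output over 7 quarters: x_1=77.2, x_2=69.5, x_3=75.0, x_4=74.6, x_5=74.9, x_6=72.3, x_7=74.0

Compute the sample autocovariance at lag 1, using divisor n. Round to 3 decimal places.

-2.794

Mean x̄ = (77.2 + 69.5 + 75.0 + 74.6 + 74.9 + 72.3 + 74.0)/7 = 73.9286
Deviations: 3.2714, -4.4286, 1.0714, 0.6714, 0.9714, -1.6286, 0.0714
Σ_{t=1}^{6}(x_t−x̄)(x_{t+1}−x̄) = -19.5594
γ_1 = -19.5594 / 7 = -2.794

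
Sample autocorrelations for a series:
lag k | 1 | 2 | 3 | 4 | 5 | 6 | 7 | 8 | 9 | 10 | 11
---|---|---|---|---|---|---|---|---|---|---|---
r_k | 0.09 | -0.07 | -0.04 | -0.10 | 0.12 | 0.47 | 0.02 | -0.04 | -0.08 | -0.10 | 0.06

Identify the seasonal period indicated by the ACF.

6

The largest autocorrelation is r_6 = 0.47; the remaining lags stay at or below 0.12.
The dominant spike at lag 6 indicates a seasonal period of 6.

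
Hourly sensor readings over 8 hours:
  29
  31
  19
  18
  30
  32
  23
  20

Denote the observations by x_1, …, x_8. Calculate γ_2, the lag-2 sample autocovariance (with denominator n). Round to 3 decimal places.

-23.734

Mean x̄ = (29 + 31 + 19 + 18 + 30 + 32 + 23 + 20)/8 = 25.2500
Σ_{t=1}^{6}(x_t−x̄)(x_{t+2}−x̄) = -189.8750
γ_2 = -189.8750 / 8 = -23.734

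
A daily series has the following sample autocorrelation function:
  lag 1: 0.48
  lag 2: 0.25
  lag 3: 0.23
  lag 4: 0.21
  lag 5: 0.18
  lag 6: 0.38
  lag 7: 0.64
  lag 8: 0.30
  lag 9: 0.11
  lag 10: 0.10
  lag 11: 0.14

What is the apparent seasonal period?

The largest autocorrelation is r_7 = 0.64; the remaining lags stay at or below 0.48. The elevated value at lag 1 (0.48), dropping to 0.25 at lag 2, reflects decaying short-term dependence rather than seasonality.
The dominant spike at lag 7 indicates a seasonal period of 7.

7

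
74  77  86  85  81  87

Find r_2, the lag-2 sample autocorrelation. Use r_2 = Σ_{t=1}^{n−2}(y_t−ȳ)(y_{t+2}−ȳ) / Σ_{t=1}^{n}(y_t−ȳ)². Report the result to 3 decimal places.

-0.243

Mean ȳ = (74 + 77 + 86 + 85 + 81 + 87)/6 = 81.6667
Numerator Σ_{t=1}^{4}(y_t−ȳ)(y_{t+2}−ȳ) = -33.8889
Denominator Σ(y_t−ȳ)² = 139.3333
r_2 = -33.8889 / 139.3333 = -0.243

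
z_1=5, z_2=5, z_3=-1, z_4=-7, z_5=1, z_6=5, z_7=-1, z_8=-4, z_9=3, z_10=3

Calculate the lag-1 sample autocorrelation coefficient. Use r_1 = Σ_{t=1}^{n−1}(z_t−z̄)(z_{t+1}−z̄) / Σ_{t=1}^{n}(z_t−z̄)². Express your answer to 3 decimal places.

Mean z̄ = (5 + 5 − 1 − 7 + 1 + 5 − 1 − 4 + 3 + 3)/10 = 0.9000
Numerator Σ_{t=1}^{9}(z_t−z̄)(z_{t+1}−z̄) = 19.2900
Denominator Σ(z_t−z̄)² = 152.9000
r_1 = 19.2900 / 152.9000 = 0.126

0.126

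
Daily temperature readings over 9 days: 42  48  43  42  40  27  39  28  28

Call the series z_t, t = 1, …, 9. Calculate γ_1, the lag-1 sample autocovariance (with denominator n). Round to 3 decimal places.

Mean z̄ = (42 + 48 + 43 + 42 + 40 + 27 + 39 + 28 + 28)/9 = 37.4444
Σ_{t=1}^{8}(z_t−z̄)(z_{t+1}−z̄) = 175.2469
γ_1 = 175.2469 / 9 = 19.472

19.472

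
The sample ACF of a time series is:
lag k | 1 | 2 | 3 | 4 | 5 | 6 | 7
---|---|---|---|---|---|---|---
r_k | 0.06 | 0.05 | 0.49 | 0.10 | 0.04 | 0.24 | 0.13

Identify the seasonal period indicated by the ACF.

3

The largest autocorrelation is r_3 = 0.49, with a weaker echo at lag 6 (0.24); the remaining lags stay at or below 0.13.
The dominant spike at lag 3 indicates a seasonal period of 3.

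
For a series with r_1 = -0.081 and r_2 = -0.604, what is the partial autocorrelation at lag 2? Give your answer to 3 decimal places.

-0.615

φ_{22} = (r_2 − r_1²) / (1 − r_1²)
r_1² = (-0.081)² = 0.006561
Numerator = -0.604 − 0.0066 = -0.6106; denominator = 1 − 0.0066 = 0.9934
φ_{22} = -0.6106 / 0.9934 = -0.615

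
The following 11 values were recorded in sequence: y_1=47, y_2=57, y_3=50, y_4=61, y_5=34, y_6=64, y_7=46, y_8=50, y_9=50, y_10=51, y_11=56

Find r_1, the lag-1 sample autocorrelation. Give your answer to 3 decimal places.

-0.745

Mean ȳ = (47 + 57 + 50 + 61 + 34 + 64 + 46 + 50 + 50 + 51 + 56)/11 = 51.4545
Numerator Σ_{t=1}^{10}(y_t−ȳ)(y_{t+1}−ȳ) = -492.0248
Denominator Σ(y_t−ȳ)² = 660.7273
r_1 = -492.0248 / 660.7273 = -0.745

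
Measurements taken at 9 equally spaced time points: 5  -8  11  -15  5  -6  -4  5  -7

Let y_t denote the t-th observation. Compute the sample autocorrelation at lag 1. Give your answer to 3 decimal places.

-0.798

Mean ȳ = (5 − 8 + 11 − 15 + 5 − 6 − 4 + 5 − 7)/9 = -1.5556
Numerator Σ_{t=1}^{8}(y_t−ȳ)(y_{t+1}−ȳ) = -450.0864
Denominator Σ(y_t−ȳ)² = 564.2222
r_1 = -450.0864 / 564.2222 = -0.798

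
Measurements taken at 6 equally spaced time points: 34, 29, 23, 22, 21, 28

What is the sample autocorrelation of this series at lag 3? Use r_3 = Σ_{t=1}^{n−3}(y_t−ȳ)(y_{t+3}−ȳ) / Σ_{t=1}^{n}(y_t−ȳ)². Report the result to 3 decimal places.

Mean ȳ = (34 + 29 + 23 + 22 + 21 + 28)/6 = 26.1667
Deviations from mean: 7.8333, 2.8333, -3.1667, -4.1667, -5.1667, 1.8333
Σ(y_t−ȳ)(y_{t+3}−ȳ) = (-32.6389) + (-14.6389) + (-5.8056) = -53.0833
Denominator Σ(y_t−ȳ)² = 126.8333
r_3 = -53.0833 / 126.8333 = -0.419

-0.419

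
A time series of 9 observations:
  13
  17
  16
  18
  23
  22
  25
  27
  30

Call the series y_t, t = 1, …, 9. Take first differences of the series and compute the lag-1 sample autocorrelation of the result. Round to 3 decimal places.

-0.540

First differences Δy: 4, -1, 2, 5, -1, 3, 2, 3
Mean of differences = 2.1250
Numerator Σ(Δy_t−Δȳ)(Δy_{t+1}−Δȳ) = -17.7656
Denominator Σ(Δy_t−Δȳ)² = 32.8750
r_1(Δy) = -17.7656 / 32.8750 = -0.540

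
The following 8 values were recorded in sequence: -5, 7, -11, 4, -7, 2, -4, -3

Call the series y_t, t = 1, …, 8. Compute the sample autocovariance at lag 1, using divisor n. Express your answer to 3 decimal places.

Mean ȳ = (-5 + 7 − 11 + 4 − 7 + 2 − 4 − 3)/8 = -2.1250
Σ_{t=1}^{7}(y_t−ȳ)(y_{t+1}−ȳ) = -217.6406
γ_1 = -217.6406 / 8 = -27.205

-27.205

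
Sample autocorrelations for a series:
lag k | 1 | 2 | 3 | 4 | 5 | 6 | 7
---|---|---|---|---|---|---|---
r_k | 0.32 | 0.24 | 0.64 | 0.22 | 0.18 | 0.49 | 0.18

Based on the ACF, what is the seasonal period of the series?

The largest autocorrelation is r_3 = 0.64, with a weaker echo at lag 6 (0.49); the remaining lags stay at or below 0.32. The elevated value at lag 1 (0.32), dropping to 0.24 at lag 2, reflects decaying short-term dependence rather than seasonality.
The dominant spike at lag 3 indicates a seasonal period of 3.

3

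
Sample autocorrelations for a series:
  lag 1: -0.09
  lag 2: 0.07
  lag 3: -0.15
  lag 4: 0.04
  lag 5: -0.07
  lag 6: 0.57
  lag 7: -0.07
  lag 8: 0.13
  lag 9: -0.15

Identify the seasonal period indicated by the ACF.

The largest autocorrelation is r_6 = 0.57; the remaining lags stay at or below 0.13.
The dominant spike at lag 6 indicates a seasonal period of 6.

6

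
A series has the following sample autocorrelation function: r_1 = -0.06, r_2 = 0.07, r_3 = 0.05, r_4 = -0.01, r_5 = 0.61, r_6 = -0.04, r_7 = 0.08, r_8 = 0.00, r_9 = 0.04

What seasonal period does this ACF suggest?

5

The largest autocorrelation is r_5 = 0.61; the remaining lags stay at or below 0.08.
The dominant spike at lag 5 indicates a seasonal period of 5.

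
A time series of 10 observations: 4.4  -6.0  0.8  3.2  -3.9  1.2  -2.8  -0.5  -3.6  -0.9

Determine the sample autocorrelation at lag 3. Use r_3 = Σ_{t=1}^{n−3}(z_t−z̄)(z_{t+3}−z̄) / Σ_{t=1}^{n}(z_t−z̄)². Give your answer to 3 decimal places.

0.263

Mean z̄ = (4.4 − 6.0 + 0.8 + 3.2 − 3.9 + 1.2 − 2.8 − 0.5 − 3.6 − 0.9)/10 = -0.8100
Numerator Σ_{t=1}^{7}(z_t−z̄)(z_{t+3}−z̄) = 25.7987
Denominator Σ(z_t−z̄)² = 98.1890
r_3 = 25.7987 / 98.1890 = 0.263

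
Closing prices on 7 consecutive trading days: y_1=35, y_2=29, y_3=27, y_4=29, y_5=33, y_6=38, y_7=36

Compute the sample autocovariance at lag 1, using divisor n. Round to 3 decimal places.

7.076

Mean ȳ = (35 + 29 + 27 + 29 + 33 + 38 + 36)/7 = 32.4286
Deviations: 2.5714, -3.4286, -5.4286, -3.4286, 0.5714, 5.5714, 3.5714
Σ_{t=1}^{6}(y_t−ȳ)(y_{t+1}−ȳ) = 49.5306
γ_1 = 49.5306 / 7 = 7.076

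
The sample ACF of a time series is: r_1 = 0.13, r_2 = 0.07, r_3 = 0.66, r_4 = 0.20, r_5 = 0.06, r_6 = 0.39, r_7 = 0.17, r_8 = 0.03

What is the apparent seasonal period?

3

The largest autocorrelation is r_3 = 0.66, with a weaker echo at lag 6 (0.39); the remaining lags stay at or below 0.20.
The dominant spike at lag 3 indicates a seasonal period of 3.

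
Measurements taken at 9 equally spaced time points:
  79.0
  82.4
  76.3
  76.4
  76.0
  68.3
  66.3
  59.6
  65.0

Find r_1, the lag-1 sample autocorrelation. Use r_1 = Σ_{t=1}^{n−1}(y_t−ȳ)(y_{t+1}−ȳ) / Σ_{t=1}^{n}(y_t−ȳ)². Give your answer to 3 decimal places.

0.691

Mean ȳ = (79.0 + 82.4 + 76.3 + 76.4 + 76.0 + 68.3 + 66.3 + 59.6 + 65.0)/9 = 72.1444
Numerator Σ_{t=1}^{8}(y_t−ȳ)(y_{t+1}−ȳ) = 317.6014
Denominator Σ(y_t−ȳ)² = 459.7622
r_1 = 317.6014 / 459.7622 = 0.691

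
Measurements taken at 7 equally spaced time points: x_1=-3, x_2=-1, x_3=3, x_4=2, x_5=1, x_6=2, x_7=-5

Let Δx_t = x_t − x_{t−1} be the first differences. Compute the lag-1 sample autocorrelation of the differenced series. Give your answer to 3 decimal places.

First differences Δx: 2, 4, -1, -1, 1, -7
Mean of differences = -0.3333
Numerator Σ(Δx_t−Δx̄)(Δx_{t+1}−Δx̄) = -2.1111
Denominator Σ(Δx_t−Δx̄)² = 71.3333
r_1(Δx) = -2.1111 / 71.3333 = -0.030

-0.030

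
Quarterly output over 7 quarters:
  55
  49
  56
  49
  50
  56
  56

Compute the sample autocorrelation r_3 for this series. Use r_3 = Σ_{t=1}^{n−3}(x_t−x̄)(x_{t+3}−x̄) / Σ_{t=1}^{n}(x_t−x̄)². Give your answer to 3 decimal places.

Mean x̄ = (55 + 49 + 56 + 49 + 50 + 56 + 56)/7 = 53.0000
Deviations from mean: 2.0000, -4.0000, 3.0000, -4.0000, -3.0000, 3.0000, 3.0000
Numerator Σ_{t=1}^{4}(x_t−x̄)(x_{t+3}−x̄) = 1.0000
Denominator Σ(x_t−x̄)² = 72.0000
r_3 = 1.0000 / 72.0000 = 0.014

0.014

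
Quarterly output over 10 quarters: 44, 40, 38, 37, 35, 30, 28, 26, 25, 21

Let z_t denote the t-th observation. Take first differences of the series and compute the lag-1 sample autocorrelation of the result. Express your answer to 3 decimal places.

First differences Δz: -4, -2, -1, -2, -5, -2, -2, -1, -4
Mean of differences = -2.5556
Numerator Σ(Δz_t−Δz̄)(Δz_{t+1}−Δz̄) = -2.8642
Denominator Σ(Δz_t−Δz̄)² = 16.2222
r_1(Δz) = -2.8642 / 16.2222 = -0.177

-0.177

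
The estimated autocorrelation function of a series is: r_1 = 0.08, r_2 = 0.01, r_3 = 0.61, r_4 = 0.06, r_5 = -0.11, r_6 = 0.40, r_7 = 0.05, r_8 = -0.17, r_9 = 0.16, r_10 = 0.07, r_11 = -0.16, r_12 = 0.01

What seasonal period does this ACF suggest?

The largest autocorrelation is r_3 = 0.61, with weaker echoes at lags 6 (0.40) and 9 (0.16); the remaining lags stay at or below 0.08.
The dominant spike at lag 3 indicates a seasonal period of 3.

3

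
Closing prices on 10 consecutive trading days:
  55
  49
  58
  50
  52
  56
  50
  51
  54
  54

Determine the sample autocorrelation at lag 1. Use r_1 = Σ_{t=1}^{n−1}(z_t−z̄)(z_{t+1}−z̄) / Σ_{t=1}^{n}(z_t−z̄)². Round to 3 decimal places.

Mean z̄ = (55 + 49 + 58 + 50 + 52 + 56 + 50 + 51 + 54 + 54)/10 = 52.9000
Numerator Σ_{t=1}^{9}(z_t−z̄)(z_{t+1}−z̄) = -47.4100
Denominator Σ(z_t−z̄)² = 78.9000
r_1 = -47.4100 / 78.9000 = -0.601

-0.601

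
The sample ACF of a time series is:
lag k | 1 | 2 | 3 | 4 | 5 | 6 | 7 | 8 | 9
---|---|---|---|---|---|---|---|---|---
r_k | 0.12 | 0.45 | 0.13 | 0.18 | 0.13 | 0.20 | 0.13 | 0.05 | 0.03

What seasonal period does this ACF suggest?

2

The largest autocorrelation is r_2 = 0.45, with weaker echoes at lags 4 (0.18) and 6 (0.20); the remaining lags stay at or below 0.13.
The dominant spike at lag 2 indicates a seasonal period of 2.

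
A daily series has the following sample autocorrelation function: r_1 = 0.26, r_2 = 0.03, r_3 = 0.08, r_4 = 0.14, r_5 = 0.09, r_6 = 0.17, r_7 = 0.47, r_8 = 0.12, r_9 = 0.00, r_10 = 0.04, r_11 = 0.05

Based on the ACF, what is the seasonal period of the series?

7

The largest autocorrelation is r_7 = 0.47; the remaining lags stay at or below 0.26. The elevated value at lag 1 (0.26), dropping to 0.03 at lag 2, reflects decaying short-term dependence rather than seasonality.
The dominant spike at lag 7 indicates a seasonal period of 7.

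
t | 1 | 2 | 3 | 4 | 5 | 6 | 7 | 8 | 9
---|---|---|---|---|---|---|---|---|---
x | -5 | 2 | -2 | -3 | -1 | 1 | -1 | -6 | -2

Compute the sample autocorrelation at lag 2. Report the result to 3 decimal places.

Mean x̄ = (-5 + 2 − 2 − 3 − 1 + 1 − 1 − 6 − 2)/9 = -1.8889
Numerator Σ_{t=1}^{7}(x_t−x̄)(x_{t+2}−x̄) = -18.4691
Denominator Σ(x_t−x̄)² = 52.8889
r_2 = -18.4691 / 52.8889 = -0.349

-0.349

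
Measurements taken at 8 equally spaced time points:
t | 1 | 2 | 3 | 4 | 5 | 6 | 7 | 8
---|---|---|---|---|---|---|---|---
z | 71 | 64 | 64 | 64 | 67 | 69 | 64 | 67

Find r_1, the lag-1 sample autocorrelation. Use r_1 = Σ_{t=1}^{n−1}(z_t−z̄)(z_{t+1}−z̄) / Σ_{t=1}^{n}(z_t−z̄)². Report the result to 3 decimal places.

Mean z̄ = (71 + 64 + 64 + 64 + 67 + 69 + 64 + 67)/8 = 66.2500
Σ(z_t−z̄)(z_{t+1}−z̄) = (-10.6875) + (5.0625) + (5.0625) + (-1.6875) + (2.0625) + (-6.1875) + (-1.6875) = -8.0625
Denominator Σ(z_t−z̄)² = 51.5000
r_1 = -8.0625 / 51.5000 = -0.157

-0.157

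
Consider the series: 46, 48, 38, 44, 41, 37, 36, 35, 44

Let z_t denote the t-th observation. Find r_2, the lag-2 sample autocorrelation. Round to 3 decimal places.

0.017

Mean z̄ = (46 + 48 + 38 + 44 + 41 + 37 + 36 + 35 + 44)/9 = 41.0000
Σ(z_t−z̄)(z_{t+2}−z̄) = (-15.0000) + (21.0000) + (0.0000) + (-12.0000) + (0.0000) + (24.0000) + (-15.0000) = 3.0000
Denominator Σ(z_t−z̄)² = 178.0000
r_2 = 3.0000 / 178.0000 = 0.017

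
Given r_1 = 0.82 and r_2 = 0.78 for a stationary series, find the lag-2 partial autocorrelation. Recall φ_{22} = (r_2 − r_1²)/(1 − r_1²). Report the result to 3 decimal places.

φ_{22} = (r_2 − r_1²) / (1 − r_1²)
r_1² = (0.82)² = 0.6724
Numerator = 0.78 − 0.6724 = 0.1076; denominator = 1 − 0.6724 = 0.3276
φ_{22} = 0.1076 / 0.3276 = 0.328

0.328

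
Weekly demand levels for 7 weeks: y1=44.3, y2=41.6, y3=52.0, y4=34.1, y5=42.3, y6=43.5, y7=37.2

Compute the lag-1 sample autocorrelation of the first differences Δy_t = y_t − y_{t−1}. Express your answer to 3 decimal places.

-0.668

First differences Δy: -2.7, 10.4, -17.9, 8.2, 1.2, -6.3
Mean of differences = -1.1833
Numerator Σ(Δy_t−Δȳ)(Δy_{t+1}−Δȳ) = -357.8919
Denominator Σ(Δy_t−Δȳ)² = 535.8283
r_1(Δy) = -357.8919 / 535.8283 = -0.668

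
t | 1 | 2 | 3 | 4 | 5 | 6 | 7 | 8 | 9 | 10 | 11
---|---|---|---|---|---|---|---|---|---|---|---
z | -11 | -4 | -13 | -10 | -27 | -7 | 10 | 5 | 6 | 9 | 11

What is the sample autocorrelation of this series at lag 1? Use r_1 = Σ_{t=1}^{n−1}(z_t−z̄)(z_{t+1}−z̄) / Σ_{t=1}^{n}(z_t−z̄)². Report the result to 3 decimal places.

0.516

Mean z̄ = (-11 − 4 − 13 − 10 − 27 − 7 + 10 + 5 + 6 + 9 + 11)/11 = -2.8182
Numerator Σ_{t=1}^{10}(z_t−z̄)(z_{t+1}−z̄) = 752.6942
Denominator Σ(z_t−z̄)² = 1459.6364
r_1 = 752.6942 / 1459.6364 = 0.516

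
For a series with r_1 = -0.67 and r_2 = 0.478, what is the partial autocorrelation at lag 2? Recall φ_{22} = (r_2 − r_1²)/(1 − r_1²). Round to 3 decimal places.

φ_{22} = (r_2 − r_1²) / (1 − r_1²)
r_1² = (-0.67)² = 0.4489
Numerator = 0.478 − 0.4489 = 0.0291; denominator = 1 − 0.4489 = 0.5511
φ_{22} = 0.0291 / 0.5511 = 0.053

0.053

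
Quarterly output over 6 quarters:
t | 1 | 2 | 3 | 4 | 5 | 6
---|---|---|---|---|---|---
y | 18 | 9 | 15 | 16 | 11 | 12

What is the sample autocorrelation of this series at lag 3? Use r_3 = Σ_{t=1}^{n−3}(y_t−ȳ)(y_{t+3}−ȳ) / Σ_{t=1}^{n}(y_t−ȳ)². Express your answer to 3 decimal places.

Mean ȳ = (18 + 9 + 15 + 16 + 11 + 12)/6 = 13.5000
Deviations from mean: 4.5000, -4.5000, 1.5000, 2.5000, -2.5000, -1.5000
Σ(y_t−ȳ)(y_{t+3}−ȳ) = (11.2500) + (11.2500) + (-2.2500) = 20.2500
Denominator Σ(y_t−ȳ)² = 57.5000
r_3 = 20.2500 / 57.5000 = 0.352

0.352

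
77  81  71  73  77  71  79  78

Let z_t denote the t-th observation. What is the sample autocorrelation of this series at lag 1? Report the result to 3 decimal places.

-0.228

Mean z̄ = (77 + 81 + 71 + 73 + 77 + 71 + 79 + 78)/8 = 75.8750
Deviations from mean: 1.1250, 5.1250, -4.8750, -2.8750, 1.1250, -4.8750, 3.1250, 2.1250
Numerator Σ_{t=1}^{7}(z_t−z̄)(z_{t+1}−z̄) = -22.5156
Denominator Σ(z_t−z̄)² = 98.8750
r_1 = -22.5156 / 98.8750 = -0.228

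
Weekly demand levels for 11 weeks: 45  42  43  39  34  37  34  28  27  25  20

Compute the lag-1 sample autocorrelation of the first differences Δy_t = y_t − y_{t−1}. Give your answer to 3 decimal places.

-0.328

First differences Δy: -3, 1, -4, -5, 3, -3, -6, -1, -2, -5
Mean of differences = -2.5000
Numerator Σ(Δy_t−Δȳ)(Δy_{t+1}−Δȳ) = -23.7500
Denominator Σ(Δy_t−Δȳ)² = 72.5000
r_1(Δy) = -23.7500 / 72.5000 = -0.328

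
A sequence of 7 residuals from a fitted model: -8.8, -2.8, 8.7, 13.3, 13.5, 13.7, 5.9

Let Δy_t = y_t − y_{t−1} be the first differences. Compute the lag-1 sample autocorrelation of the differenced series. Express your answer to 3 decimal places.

0.349

First differences Δy: 6.0, 11.5, 4.6, 0.2, 0.2, -7.8
Mean of differences = 2.4500
Numerator Σ(Δy_t−Δȳ)(Δy_{t+1}−Δȳ) = 74.8725
Denominator Σ(Δy_t−Δȳ)² = 214.3150
r_1(Δy) = 74.8725 / 214.3150 = 0.349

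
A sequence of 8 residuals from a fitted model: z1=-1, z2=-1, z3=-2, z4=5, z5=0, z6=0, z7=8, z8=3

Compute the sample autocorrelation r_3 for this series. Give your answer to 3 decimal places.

Mean z̄ = (-1 − 1 − 2 + 5 + 0 + 0 + 8 + 3)/8 = 1.5000
Deviations from mean: -2.5000, -2.5000, -3.5000, 3.5000, -1.5000, -1.5000, 6.5000, 1.5000
Σ(z_t−z̄)(z_{t+3}−z̄) = (-8.7500) + (3.7500) + (5.2500) + (22.7500) + (-2.2500) = 20.7500
Denominator Σ(z_t−z̄)² = 86.0000
r_3 = 20.7500 / 86.0000 = 0.241

0.241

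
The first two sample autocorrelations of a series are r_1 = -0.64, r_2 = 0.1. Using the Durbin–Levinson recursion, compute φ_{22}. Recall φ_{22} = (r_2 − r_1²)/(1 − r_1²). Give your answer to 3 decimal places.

-0.524

φ_{22} = (r_2 − r_1²) / (1 − r_1²)
r_1² = (-0.64)² = 0.4096
Numerator = 0.1 − 0.4096 = -0.3096; denominator = 1 − 0.4096 = 0.5904
φ_{22} = -0.3096 / 0.5904 = -0.524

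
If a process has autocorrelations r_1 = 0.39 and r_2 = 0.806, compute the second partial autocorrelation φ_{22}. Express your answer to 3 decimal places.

0.771

φ_{22} = (r_2 − r_1²) / (1 − r_1²)
r_1² = (0.39)² = 0.1521
Numerator = 0.806 − 0.1521 = 0.6539; denominator = 1 − 0.1521 = 0.8479
φ_{22} = 0.6539 / 0.8479 = 0.771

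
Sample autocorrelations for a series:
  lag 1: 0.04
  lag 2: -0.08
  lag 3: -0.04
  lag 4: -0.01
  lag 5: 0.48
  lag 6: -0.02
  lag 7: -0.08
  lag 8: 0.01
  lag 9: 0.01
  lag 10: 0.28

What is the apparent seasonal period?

5

The largest autocorrelation is r_5 = 0.48, with a weaker echo at lag 10 (0.28); the remaining lags stay at or below 0.04.
The dominant spike at lag 5 indicates a seasonal period of 5.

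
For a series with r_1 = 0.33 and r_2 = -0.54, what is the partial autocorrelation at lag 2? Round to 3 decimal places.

-0.728

φ_{22} = (r_2 − r_1²) / (1 − r_1²)
r_1² = (0.33)² = 0.1089
Numerator = -0.54 − 0.1089 = -0.6489; denominator = 1 − 0.1089 = 0.8911
φ_{22} = -0.6489 / 0.8911 = -0.728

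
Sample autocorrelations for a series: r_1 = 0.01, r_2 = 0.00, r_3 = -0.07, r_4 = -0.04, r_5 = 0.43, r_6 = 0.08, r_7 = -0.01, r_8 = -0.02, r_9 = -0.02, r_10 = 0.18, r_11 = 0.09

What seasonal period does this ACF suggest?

The largest autocorrelation is r_5 = 0.43, with a weaker echo at lag 10 (0.18); the remaining lags stay at or below 0.09.
The dominant spike at lag 5 indicates a seasonal period of 5.

5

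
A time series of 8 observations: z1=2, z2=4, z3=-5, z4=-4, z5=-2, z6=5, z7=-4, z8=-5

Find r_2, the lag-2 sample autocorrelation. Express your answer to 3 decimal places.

Mean z̄ = (2 + 4 − 5 − 4 − 2 + 5 − 4 − 5)/8 = -1.1250
Deviations from mean: 3.1250, 5.1250, -3.8750, -2.8750, -0.8750, 6.1250, -2.8750, -3.8750
Σ(z_t−z̄)(z_{t+2}−z̄) = (-12.1094) + (-14.7344) + (3.3906) + (-17.6094) + (2.5156) + (-23.7344) = -62.2813
Denominator Σ(z_t−z̄)² = 120.8750
r_2 = -62.2813 / 120.8750 = -0.515

-0.515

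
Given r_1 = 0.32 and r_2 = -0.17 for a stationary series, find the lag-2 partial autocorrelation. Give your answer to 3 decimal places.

-0.303

φ_{22} = (r_2 − r_1²) / (1 − r_1²)
r_1² = (0.32)² = 0.1024
Numerator = -0.17 − 0.1024 = -0.2724; denominator = 1 − 0.1024 = 0.8976
φ_{22} = -0.2724 / 0.8976 = -0.303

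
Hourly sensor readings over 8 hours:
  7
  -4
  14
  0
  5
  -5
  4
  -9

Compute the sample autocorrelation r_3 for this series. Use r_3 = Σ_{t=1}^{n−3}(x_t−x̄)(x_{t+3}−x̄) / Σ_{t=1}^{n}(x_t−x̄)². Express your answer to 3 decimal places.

Mean x̄ = (7 − 4 + 14 + 0 + 5 − 5 + 4 − 9)/8 = 1.5000
Deviations from mean: 5.5000, -5.5000, 12.5000, -1.5000, 3.5000, -6.5000, 2.5000, -10.5000
Numerator Σ_{t=1}^{5}(x_t−x̄)(x_{t+3}−x̄) = -149.2500
Denominator Σ(x_t−x̄)² = 390.0000
r_3 = -149.2500 / 390.0000 = -0.383

-0.383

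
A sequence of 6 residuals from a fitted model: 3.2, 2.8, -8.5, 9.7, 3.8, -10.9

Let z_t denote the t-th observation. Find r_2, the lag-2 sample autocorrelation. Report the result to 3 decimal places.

Mean z̄ = (3.2 + 2.8 − 8.5 + 9.7 + 3.8 − 10.9)/6 = 0.0167
Deviations from mean: 3.1833, 2.7833, -8.5167, 9.6833, 3.7833, -10.9167
Σ(z_t−z̄)(z_{t+2}−z̄) = (-27.1114) + (26.9519) + (-32.2214) + (-105.7097) = -138.0906
Denominator Σ(z_t−z̄)² = 317.6683
r_2 = -138.0906 / 317.6683 = -0.435

-0.435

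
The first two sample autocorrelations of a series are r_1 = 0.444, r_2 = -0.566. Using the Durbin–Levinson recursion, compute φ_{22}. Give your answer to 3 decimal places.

-0.951

φ_{22} = (r_2 − r_1²) / (1 − r_1²)
r_1² = (0.444)² = 0.197136
Numerator = -0.566 − 0.1971 = -0.7631; denominator = 1 − 0.1971 = 0.8029
φ_{22} = -0.7631 / 0.8029 = -0.951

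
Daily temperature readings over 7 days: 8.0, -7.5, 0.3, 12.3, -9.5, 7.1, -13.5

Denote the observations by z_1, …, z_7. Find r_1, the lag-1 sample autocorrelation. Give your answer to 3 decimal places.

Mean z̄ = (8.0 − 7.5 + 0.3 + 12.3 − 9.5 + 7.1 − 13.5)/7 = -0.4000
Deviations from mean: 8.4000, -7.1000, 0.7000, 12.7000, -9.1000, 7.5000, -13.1000
Numerator Σ_{t=1}^{6}(z_t−z̄)(z_{t+1}−z̄) = -337.7900
Denominator Σ(z_t−z̄)² = 593.4200
r_1 = -337.7900 / 593.4200 = -0.569

-0.569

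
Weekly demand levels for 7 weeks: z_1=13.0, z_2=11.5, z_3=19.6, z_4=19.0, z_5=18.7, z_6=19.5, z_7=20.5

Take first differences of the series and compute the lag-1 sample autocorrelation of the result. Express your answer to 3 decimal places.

-0.459

First differences Δz: -1.5, 8.1, -0.6, -0.3, 0.8, 1.0
Mean of differences = 1.2500
Numerator Σ(Δz_t−Δz̄)(Δz_{t+1}−Δz̄) = -27.8325
Denominator Σ(Δz_t−Δz̄)² = 60.5750
r_1(Δz) = -27.8325 / 60.5750 = -0.459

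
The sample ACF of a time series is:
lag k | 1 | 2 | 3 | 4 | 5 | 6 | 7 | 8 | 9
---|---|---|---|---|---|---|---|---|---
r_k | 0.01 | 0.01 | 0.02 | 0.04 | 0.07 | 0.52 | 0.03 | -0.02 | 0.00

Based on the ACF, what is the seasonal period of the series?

6

The largest autocorrelation is r_6 = 0.52; the remaining lags stay at or below 0.07.
The dominant spike at lag 6 indicates a seasonal period of 6.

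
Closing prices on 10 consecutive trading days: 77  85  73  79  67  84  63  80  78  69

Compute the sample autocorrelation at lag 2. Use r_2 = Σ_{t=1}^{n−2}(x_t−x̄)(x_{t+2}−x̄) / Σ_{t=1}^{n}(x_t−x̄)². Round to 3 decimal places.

0.342

Mean x̄ = (77 + 85 + 73 + 79 + 67 + 84 + 63 + 80 + 78 + 69)/10 = 75.5000
Numerator Σ_{t=1}^{8}(x_t−x̄)(x_{t+2}−x̄) = 164.5000
Denominator Σ(x_t−x̄)² = 480.5000
r_2 = 164.5000 / 480.5000 = 0.342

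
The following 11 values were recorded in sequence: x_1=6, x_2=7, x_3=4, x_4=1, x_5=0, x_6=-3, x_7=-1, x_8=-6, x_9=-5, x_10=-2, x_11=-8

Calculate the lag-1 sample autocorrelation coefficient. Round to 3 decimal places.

0.572

Mean x̄ = (6 + 7 + 4 + 1 + 0 − 3 − 1 − 6 − 5 − 2 − 8)/11 = -0.6364
Numerator Σ_{t=1}^{10}(x_t−x̄)(x_{t+1}−x̄) = 135.4132
Denominator Σ(x_t−x̄)² = 236.5455
r_1 = 135.4132 / 236.5455 = 0.572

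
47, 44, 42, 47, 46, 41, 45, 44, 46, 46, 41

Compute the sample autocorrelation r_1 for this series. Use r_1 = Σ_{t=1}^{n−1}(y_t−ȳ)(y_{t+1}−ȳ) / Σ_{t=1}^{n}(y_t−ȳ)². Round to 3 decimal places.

Mean ȳ = (47 + 44 + 42 + 47 + 46 + 41 + 45 + 44 + 46 + 46 + 41)/11 = 44.4545
Numerator Σ_{t=1}^{10}(y_t−ȳ)(y_{t+1}−ȳ) = -13.4793
Denominator Σ(y_t−ȳ)² = 50.7273
r_1 = -13.4793 / 50.7273 = -0.266

-0.266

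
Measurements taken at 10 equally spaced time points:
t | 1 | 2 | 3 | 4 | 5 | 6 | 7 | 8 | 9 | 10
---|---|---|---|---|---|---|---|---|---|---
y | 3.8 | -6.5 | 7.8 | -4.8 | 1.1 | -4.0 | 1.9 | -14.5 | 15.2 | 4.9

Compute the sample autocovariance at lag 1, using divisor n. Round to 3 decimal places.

-30.197

Mean ȳ = (3.8 − 6.5 + 7.8 − 4.8 + 1.1 − 4.0 + 1.9 − 14.5 + 15.2 + 4.9)/10 = 0.4900
Σ_{t=1}^{9}(y_t−ȳ)(y_{t+1}−ȳ) = -301.9681
γ_1 = -301.9681 / 10 = -30.197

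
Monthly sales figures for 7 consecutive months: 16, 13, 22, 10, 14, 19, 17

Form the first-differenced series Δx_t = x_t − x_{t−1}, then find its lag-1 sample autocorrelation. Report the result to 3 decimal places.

First differences Δx: -3, 9, -12, 4, 5, -2
Mean of differences = 0.1667
Numerator Σ(Δx_t−Δx̄)(Δx_{t+1}−Δx̄) = -174.0278
Denominator Σ(Δx_t−Δx̄)² = 278.8333
r_1(Δx) = -174.0278 / 278.8333 = -0.624

-0.624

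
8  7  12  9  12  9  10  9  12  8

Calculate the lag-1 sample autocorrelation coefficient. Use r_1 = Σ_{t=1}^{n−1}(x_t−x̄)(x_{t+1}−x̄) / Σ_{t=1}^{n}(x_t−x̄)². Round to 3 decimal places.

-0.400

Mean x̄ = (8 + 7 + 12 + 9 + 12 + 9 + 10 + 9 + 12 + 8)/10 = 9.6000
Numerator Σ_{t=1}^{9}(x_t−x̄)(x_{t+1}−x̄) = -12.1600
Denominator Σ(x_t−x̄)² = 30.4000
r_1 = -12.1600 / 30.4000 = -0.400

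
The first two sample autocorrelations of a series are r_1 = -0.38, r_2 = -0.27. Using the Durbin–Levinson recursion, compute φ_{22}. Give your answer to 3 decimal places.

-0.484

φ_{22} = (r_2 − r_1²) / (1 − r_1²)
r_1² = (-0.38)² = 0.1444
Numerator = -0.27 − 0.1444 = -0.4144; denominator = 1 − 0.1444 = 0.8556
φ_{22} = -0.4144 / 0.8556 = -0.484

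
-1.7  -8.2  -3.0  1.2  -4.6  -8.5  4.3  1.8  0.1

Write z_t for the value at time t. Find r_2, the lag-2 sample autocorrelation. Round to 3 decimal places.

Mean z̄ = (-1.7 − 8.2 − 3.0 + 1.2 − 4.6 − 8.5 + 4.3 + 1.8 + 0.1)/9 = -2.0667
Σ(z_t−z̄)(z_{t+2}−z̄) = (-0.3422) + (-20.0356) + (2.3644) + (-21.0156) + (-16.1289) + (-24.8756) + (13.7944) = -66.2389
Denominator Σ(z_t−z̄)² = 157.2800
r_2 = -66.2389 / 157.2800 = -0.421

-0.421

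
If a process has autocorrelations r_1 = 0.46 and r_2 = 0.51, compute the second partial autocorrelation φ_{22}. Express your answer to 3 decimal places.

φ_{22} = (r_2 − r_1²) / (1 − r_1²)
r_1² = (0.46)² = 0.2116
Numerator = 0.51 − 0.2116 = 0.2984; denominator = 1 − 0.2116 = 0.7884
φ_{22} = 0.2984 / 0.7884 = 0.378

0.378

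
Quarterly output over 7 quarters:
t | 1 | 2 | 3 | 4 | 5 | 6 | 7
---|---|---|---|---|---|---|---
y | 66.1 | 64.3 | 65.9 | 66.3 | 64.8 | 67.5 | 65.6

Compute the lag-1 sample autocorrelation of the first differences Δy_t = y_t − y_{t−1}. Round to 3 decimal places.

-0.617

First differences Δy: -1.8, 1.6, 0.4, -1.5, 2.7, -1.9
Mean of differences = -0.0833
Numerator Σ(Δy_t−Δȳ)(Δy_{t+1}−Δȳ) = -11.7603
Denominator Σ(Δy_t−Δȳ)² = 19.0683
r_1(Δy) = -11.7603 / 19.0683 = -0.617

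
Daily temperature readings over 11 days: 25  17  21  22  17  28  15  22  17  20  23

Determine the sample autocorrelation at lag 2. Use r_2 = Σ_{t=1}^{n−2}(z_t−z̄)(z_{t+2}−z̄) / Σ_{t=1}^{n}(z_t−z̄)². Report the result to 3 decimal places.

0.304

Mean z̄ = (25 + 17 + 21 + 22 + 17 + 28 + 15 + 22 + 17 + 20 + 23)/11 = 20.6364
Numerator Σ_{t=1}^{9}(z_t−z̄)(z_{t+2}−z̄) = 46.9174
Denominator Σ(z_t−z̄)² = 154.5455
r_2 = 46.9174 / 154.5455 = 0.304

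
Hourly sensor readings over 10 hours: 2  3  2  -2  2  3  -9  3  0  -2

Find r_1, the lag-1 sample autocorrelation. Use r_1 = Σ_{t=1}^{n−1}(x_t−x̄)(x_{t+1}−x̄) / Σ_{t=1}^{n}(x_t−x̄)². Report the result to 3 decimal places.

Mean x̄ = (2 + 3 + 2 − 2 + 2 + 3 − 9 + 3 + 0 − 2)/10 = 0.2000
Numerator Σ_{t=1}^{9}(x_t−x̄)(x_{t+1}−x̄) = -44.4400
Denominator Σ(x_t−x̄)² = 127.6000
r_1 = -44.4400 / 127.6000 = -0.348

-0.348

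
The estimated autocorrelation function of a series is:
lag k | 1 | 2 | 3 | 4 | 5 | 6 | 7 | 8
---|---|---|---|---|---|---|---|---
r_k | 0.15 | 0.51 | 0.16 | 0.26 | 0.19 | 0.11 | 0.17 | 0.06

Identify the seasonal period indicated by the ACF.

2

The largest autocorrelation is r_2 = 0.51, with a weaker echo at lag 4 (0.26); the remaining lags stay at or below 0.19.
The dominant spike at lag 2 indicates a seasonal period of 2.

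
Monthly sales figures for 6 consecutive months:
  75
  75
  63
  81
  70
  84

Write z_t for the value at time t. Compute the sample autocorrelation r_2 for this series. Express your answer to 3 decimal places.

0.392

Mean z̄ = (75 + 75 + 63 + 81 + 70 + 84)/6 = 74.6667
Deviations from mean: 0.3333, 0.3333, -11.6667, 6.3333, -4.6667, 9.3333
Σ(z_t−z̄)(z_{t+2}−z̄) = (-3.8889) + (2.1111) + (54.4444) + (59.1111) = 111.7778
Denominator Σ(z_t−z̄)² = 285.3333
r_2 = 111.7778 / 285.3333 = 0.392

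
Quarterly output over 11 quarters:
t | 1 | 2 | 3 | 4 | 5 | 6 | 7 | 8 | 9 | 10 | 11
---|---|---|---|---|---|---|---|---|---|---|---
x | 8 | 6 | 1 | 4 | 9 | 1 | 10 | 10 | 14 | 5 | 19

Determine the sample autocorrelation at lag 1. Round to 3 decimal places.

-0.065

Mean x̄ = (8 + 6 + 1 + 4 + 9 + 1 + 10 + 10 + 14 + 5 + 19)/11 = 7.9091
Numerator Σ_{t=1}^{10}(x_t−x̄)(x_{t+1}−x̄) = -19.0992
Denominator Σ(x_t−x̄)² = 292.9091
r_1 = -19.0992 / 292.9091 = -0.065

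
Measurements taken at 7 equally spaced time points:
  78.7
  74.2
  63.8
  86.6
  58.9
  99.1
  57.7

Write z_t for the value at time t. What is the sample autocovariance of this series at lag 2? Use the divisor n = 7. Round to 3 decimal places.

96.109

Mean z̄ = (78.7 + 74.2 + 63.8 + 86.6 + 58.9 + 99.1 + 57.7)/7 = 74.1429
Σ_{t=1}^{5}(z_t−z̄)(z_{t+2}−z̄) = 672.7635
γ_2 = 672.7635 / 7 = 96.109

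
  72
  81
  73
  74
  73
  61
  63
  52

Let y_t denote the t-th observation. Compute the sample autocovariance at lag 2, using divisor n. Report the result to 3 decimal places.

Mean ȳ = (72 + 81 + 73 + 74 + 73 + 61 + 63 + 52)/8 = 68.6250
Σ_{t=1}^{6}(y_t−ȳ)(y_{t+2}−ȳ) = 161.5938
γ_2 = 161.5938 / 8 = 20.199

20.199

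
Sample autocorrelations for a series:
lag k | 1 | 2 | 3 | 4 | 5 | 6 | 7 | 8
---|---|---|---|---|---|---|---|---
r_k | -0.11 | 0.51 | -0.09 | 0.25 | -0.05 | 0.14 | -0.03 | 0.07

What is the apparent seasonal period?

The largest autocorrelation is r_2 = 0.51, with a weaker echo at lag 4 (0.25); the remaining lags stay at or below 0.14.
The dominant spike at lag 2 indicates a seasonal period of 2.

2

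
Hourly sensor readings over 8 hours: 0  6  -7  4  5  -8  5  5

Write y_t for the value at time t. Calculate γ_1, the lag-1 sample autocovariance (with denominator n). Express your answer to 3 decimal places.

-14.102

Mean ȳ = (0 + 6 − 7 + 4 + 5 − 8 + 5 + 5)/8 = 1.2500
Deviations: -1.2500, 4.7500, -8.2500, 2.7500, 3.7500, -9.2500, 3.7500, 3.7500
Σ_{t=1}^{7}(y_t−ȳ)(y_{t+1}−ȳ) = -112.8125
γ_1 = -112.8125 / 8 = -14.102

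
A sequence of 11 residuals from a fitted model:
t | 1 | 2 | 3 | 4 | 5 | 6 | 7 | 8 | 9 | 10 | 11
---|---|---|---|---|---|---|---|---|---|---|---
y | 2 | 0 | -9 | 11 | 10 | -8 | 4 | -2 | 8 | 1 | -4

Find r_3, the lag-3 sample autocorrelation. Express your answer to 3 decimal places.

Mean ȳ = (2 + 0 − 9 + 11 + 10 − 8 + 4 − 2 + 8 + 1 − 4)/11 = 1.1818
Numerator Σ_{t=1}^{8}(y_t−ȳ)(y_{t+3}−ȳ) = 44.0826
Denominator Σ(y_t−ȳ)² = 455.6364
r_3 = 44.0826 / 455.6364 = 0.097

0.097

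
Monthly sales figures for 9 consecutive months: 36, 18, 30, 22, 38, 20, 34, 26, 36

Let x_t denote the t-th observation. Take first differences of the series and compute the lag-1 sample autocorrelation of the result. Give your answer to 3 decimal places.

First differences Δx: -18, 12, -8, 16, -18, 14, -8, 10
Mean of differences = 0.0000
Numerator Σ(Δx_t−Δx̄)(Δx_{t+1}−Δx̄) = -1172.0000
Denominator Σ(Δx_t−Δx̄)² = 1472.0000
r_1(Δx) = -1172.0000 / 1472.0000 = -0.796

-0.796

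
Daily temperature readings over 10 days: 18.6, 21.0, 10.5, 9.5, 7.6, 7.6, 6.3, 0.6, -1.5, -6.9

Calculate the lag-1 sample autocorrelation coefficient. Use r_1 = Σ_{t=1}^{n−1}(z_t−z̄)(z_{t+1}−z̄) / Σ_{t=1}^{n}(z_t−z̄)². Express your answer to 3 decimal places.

Mean z̄ = (18.6 + 21.0 + 10.5 + 9.5 + 7.6 + 7.6 + 6.3 + 0.6 − 1.5 − 6.9)/10 = 7.3300
Numerator Σ_{t=1}^{9}(z_t−z̄)(z_{t+1}−z̄) = 396.6631
Denominator Σ(z_t−z̄)² = 655.6010
r_1 = 396.6631 / 655.6010 = 0.605

0.605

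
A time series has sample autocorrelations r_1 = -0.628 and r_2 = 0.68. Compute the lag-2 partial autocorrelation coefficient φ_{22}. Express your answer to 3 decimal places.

0.472

φ_{22} = (r_2 − r_1²) / (1 − r_1²)
r_1² = (-0.628)² = 0.394384
Numerator = 0.68 − 0.3944 = 0.2856; denominator = 1 − 0.3944 = 0.6056
φ_{22} = 0.2856 / 0.6056 = 0.472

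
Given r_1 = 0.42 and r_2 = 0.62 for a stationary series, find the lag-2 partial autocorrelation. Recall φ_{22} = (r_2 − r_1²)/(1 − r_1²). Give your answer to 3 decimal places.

φ_{22} = (r_2 − r_1²) / (1 − r_1²)
r_1² = (0.42)² = 0.1764
Numerator = 0.62 − 0.1764 = 0.4436; denominator = 1 − 0.1764 = 0.8236
φ_{22} = 0.4436 / 0.8236 = 0.539

0.539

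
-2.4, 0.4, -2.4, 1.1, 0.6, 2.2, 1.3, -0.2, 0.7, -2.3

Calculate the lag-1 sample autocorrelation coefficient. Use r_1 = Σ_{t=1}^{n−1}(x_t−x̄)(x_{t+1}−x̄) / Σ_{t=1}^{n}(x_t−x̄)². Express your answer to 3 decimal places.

Mean x̄ = (-2.4 + 0.4 − 2.4 + 1.1 + 0.6 + 2.2 + 1.3 − 0.2 + 0.7 − 2.3)/10 = -0.1000
Numerator Σ_{t=1}^{9}(x_t−x̄)(x_{t+1}−x̄) = -1.3700
Denominator Σ(x_t−x̄)² = 25.5000
r_1 = -1.3700 / 25.5000 = -0.054

-0.054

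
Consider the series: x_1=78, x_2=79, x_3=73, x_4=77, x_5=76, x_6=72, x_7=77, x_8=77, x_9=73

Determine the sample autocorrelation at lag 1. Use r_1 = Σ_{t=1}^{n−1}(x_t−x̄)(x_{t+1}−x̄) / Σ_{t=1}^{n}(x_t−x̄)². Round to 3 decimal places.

Mean x̄ = (78 + 79 + 73 + 77 + 76 + 72 + 77 + 77 + 73)/9 = 75.7778
Numerator Σ_{t=1}^{8}(x_t−x̄)(x_{t+1}−x̄) = -12.2716
Denominator Σ(x_t−x̄)² = 49.5556
r_1 = -12.2716 / 49.5556 = -0.248

-0.248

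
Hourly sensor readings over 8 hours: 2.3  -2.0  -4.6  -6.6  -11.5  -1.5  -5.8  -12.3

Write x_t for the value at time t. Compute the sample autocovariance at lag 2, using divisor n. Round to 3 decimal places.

Mean x̄ = (2.3 − 2.0 − 4.6 − 6.6 − 11.5 − 1.5 − 5.8 − 12.3)/8 = -5.2500
Σ_{t=1}^{6}(x_t−x̄)(x_{t+2}−x̄) = -31.6050
γ_2 = -31.6050 / 8 = -3.951

-3.951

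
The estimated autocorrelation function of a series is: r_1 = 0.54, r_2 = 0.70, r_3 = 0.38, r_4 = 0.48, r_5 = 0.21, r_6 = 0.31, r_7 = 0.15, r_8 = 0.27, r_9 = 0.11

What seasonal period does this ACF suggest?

2

The largest autocorrelation is r_2 = 0.70; the remaining lags stay at or below 0.54.
The dominant spike at lag 2 indicates a seasonal period of 2.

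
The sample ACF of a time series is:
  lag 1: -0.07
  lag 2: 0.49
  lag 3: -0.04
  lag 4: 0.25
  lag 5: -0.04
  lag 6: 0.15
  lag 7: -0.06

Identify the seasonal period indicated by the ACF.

The largest autocorrelation is r_2 = 0.49, with weaker echoes at lags 4 (0.25) and 6 (0.15); the remaining lags stay at or below -0.04.
The dominant spike at lag 2 indicates a seasonal period of 2.

2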